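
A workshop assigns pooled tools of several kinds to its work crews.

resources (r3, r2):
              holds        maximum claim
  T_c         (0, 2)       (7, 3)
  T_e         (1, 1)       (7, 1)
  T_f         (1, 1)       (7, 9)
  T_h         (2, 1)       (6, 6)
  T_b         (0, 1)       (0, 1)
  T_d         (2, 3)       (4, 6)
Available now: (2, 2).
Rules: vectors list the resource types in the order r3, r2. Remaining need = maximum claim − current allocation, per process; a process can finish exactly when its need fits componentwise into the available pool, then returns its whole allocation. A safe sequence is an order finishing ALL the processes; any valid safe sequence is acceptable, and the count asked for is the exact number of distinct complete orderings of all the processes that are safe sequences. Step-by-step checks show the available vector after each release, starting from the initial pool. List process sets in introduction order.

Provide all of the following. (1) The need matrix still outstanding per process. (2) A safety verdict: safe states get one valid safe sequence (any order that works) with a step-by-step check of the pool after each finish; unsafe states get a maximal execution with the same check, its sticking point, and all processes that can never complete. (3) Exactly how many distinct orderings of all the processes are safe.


(1) Outstanding need per process (order r3, r2):
  T_c: (7, 1)
  T_e: (6, 0)
  T_f: (6, 8)
  T_h: (4, 5)
  T_b: (0, 0)
  T_d: (2, 3)
(2) The state is SAFE; one workable sequence: T_b, T_d, T_h, T_e, T_c, T_f.
Key observation: T_d marks the first exact bind of the order: its need (2, 3) fits the free (2, 3) with zero slack on a requested resource.
Check, step by step:
  pool = (2, 2)
  T_b needs (0, 0) <= (2, 2) -> finishes; pool += (0, 1) = (2, 3)
  T_d needs (2, 3) <= (2, 3) -> finishes; pool += (2, 3) = (4, 6)
  T_h needs (4, 5) <= (4, 6) -> finishes; pool += (2, 1) = (6, 7)
  T_e needs (6, 0) <= (6, 7) -> finishes; pool += (1, 1) = (7, 8)
  T_c needs (7, 1) <= (7, 8) -> finishes; pool += (0, 2) = (7, 10)
  T_f needs (6, 8) <= (7, 10) -> finishes; pool += (1, 1) = (8, 11)
(3) Exactly 2 of the possible complete orderings are safe sequences.


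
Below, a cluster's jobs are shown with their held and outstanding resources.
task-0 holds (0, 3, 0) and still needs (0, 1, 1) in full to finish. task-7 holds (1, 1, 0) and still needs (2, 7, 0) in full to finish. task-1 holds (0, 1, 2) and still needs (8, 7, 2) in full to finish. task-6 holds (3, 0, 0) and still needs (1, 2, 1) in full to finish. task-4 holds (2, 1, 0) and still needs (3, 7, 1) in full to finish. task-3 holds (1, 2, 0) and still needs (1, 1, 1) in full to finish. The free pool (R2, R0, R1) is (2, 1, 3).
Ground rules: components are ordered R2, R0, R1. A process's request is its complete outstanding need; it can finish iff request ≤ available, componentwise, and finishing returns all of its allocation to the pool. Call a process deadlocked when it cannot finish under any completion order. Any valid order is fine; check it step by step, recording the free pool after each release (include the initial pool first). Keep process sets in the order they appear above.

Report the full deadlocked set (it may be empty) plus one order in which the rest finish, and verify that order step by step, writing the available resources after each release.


The deadlocked set is task-7, task-1 and task-4.
Key observation: once task-3, task-6, task-0 finish, the pool peaks at (6, 6, 3) — and every remaining process still needs more R0 than that.
The rest can finish in the order task-3, task-6, task-0. Check, step by step:
  pool = (2, 1, 3)
  task-3: need (1, 1, 1) fits (2, 1, 3); releases (1, 2, 0), pool now (3, 3, 3)
  task-6: need (1, 2, 1) fits (3, 3, 3); releases (3, 0, 0), pool now (6, 3, 3)
  task-0: need (0, 1, 1) fits (6, 3, 3); releases (0, 3, 0), pool now (6, 6, 3)
The stuck group stays short no matter what:
  task-7 still needs (2, 7, 0) but only (6, 6, 3) is free — short on R0
  task-1 still needs (8, 7, 2) but only (6, 6, 3) is free — short on R2 and R0
  task-4 still needs (3, 7, 1) but only (6, 6, 3) is free — short on R0


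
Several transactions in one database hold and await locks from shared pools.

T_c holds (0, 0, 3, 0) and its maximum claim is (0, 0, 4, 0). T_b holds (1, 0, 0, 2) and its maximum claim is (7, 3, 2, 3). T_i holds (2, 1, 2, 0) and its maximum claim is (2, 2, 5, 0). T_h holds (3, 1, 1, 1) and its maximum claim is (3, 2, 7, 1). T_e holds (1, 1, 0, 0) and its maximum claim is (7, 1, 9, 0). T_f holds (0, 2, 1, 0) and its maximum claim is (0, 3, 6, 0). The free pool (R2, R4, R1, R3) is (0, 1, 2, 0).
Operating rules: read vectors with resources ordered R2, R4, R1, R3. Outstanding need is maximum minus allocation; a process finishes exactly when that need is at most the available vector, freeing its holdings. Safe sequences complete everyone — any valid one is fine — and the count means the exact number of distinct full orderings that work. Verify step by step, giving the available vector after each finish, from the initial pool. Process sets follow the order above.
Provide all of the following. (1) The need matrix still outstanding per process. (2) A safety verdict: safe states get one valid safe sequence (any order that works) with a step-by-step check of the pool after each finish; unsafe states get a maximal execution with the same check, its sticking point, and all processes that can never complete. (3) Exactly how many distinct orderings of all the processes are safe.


(1) Outstanding need per process (order R2, R4, R1, R3):
  T_c: (0, 0, 1, 0)
  T_b: (6, 3, 2, 1)
  T_i: (0, 1, 3, 0)
  T_h: (0, 1, 6, 0)
  T_e: (6, 0, 9, 0)
  T_f: (0, 1, 5, 0)
(2) UNSAFE.
Key observation: even finishing T_c, T_i, T_h, T_f leaves just (5, 5, 9, 1) free — too little R2 for any of the remaining processes.
The run T_c, T_i, T_h, T_f cannot be extended any further. Walking it through:
  pool = (0, 1, 2, 0)
  T_c needs (0, 0, 1, 0) <= (0, 1, 2, 0) -> finishes; pool += (0, 0, 3, 0) = (0, 1, 5, 0)
  T_i needs (0, 1, 3, 0) <= (0, 1, 5, 0) -> finishes; pool += (2, 1, 2, 0) = (2, 2, 7, 0)
  T_h needs (0, 1, 6, 0) <= (2, 2, 7, 0) -> finishes; pool += (3, 1, 1, 1) = (5, 3, 8, 1)
  T_f needs (0, 1, 5, 0) <= (5, 3, 8, 1) -> finishes; pool += (0, 2, 1, 0) = (5, 5, 9, 1)
  blocked: T_b wants (6, 3, 2, 1), pool (5, 5, 9, 1) — not enough R2
  blocked: T_e wants (6, 0, 9, 0), pool (5, 5, 9, 1) — not enough R2
Permanently blocked: T_b and T_e.
(3) Exactly 0 of the possible complete orderings are safe sequences.


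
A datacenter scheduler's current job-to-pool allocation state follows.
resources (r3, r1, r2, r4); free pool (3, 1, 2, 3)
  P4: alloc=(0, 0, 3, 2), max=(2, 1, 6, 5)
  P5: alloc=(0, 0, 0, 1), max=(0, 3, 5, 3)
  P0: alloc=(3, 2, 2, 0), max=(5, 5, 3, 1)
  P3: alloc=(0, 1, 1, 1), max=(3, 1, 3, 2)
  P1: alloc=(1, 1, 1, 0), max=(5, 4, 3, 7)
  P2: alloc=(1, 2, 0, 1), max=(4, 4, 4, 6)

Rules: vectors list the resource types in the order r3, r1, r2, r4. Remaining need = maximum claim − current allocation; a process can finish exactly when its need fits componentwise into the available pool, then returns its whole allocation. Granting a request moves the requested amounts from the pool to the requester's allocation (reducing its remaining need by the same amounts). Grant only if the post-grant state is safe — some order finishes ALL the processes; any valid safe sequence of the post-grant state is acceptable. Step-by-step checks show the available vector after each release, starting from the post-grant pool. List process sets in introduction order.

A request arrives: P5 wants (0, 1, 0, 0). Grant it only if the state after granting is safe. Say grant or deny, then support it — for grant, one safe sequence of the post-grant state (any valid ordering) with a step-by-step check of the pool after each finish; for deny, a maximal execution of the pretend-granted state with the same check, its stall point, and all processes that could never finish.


DENY. Granting would leave the state unsafe.
Key observation: the wall is r1: completing P3, P4 brings the pool only to (3, 1, 6, 6), and all the rest need more.
On the post-grant state, P3, P4 is a maximal run — nothing extends it. Verifying each step:
  pool = (3, 0, 2, 3)
  run P3 (needs (3, 0, 2, 1), free (3, 0, 2, 3)); after release of (0, 1, 1, 1) the pool is (3, 1, 3, 4)
  run P4 (needs (2, 1, 3, 3), free (3, 1, 3, 4)); after release of (0, 0, 3, 2) the pool is (3, 1, 6, 6)
  P5 still needs (0, 2, 5, 2) but only (3, 1, 6, 6) is free — short on r1
  P0 still needs (2, 3, 1, 1) but only (3, 1, 6, 6) is free — short on r1
  P1 still needs (4, 3, 2, 7) but only (3, 1, 6, 6) is free — short on r3, r1 and r4
  P2 still needs (3, 2, 4, 5) but only (3, 1, 6, 6) is free — short on r1
Processes that could never finish after the grant: P5, P0, P1 and P2.


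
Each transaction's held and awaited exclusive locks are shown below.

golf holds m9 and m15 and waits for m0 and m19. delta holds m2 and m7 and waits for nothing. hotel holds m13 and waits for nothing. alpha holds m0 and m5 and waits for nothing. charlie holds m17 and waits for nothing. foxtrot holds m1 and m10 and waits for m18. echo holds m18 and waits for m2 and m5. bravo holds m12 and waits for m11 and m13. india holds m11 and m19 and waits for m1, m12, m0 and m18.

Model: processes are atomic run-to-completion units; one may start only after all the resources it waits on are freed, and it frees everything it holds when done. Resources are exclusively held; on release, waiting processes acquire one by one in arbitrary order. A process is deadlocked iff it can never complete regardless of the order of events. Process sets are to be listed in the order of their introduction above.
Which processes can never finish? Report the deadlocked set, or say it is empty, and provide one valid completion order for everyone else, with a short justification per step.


The deadlocked set is golf, bravo and india.
Key observation: the loop india -> bravo -> india blocks itself forever; golf waits into the deadlock from upstream.
The rest can finish in the order alpha, delta, echo, hotel, foxtrot, charlie.
Walking it through:
  alpha waits on nothing -> runs at once and releases m0 and m5
  delta waits on nothing -> runs at once and releases m2 and m7
  echo waits on m2 and m5 — all released -> runs and releases m18
  hotel waits on nothing -> runs at once and releases m13
  foxtrot waits on m18 — all released -> runs and releases m1 and m10
  charlie waits on nothing -> runs at once and releases m17


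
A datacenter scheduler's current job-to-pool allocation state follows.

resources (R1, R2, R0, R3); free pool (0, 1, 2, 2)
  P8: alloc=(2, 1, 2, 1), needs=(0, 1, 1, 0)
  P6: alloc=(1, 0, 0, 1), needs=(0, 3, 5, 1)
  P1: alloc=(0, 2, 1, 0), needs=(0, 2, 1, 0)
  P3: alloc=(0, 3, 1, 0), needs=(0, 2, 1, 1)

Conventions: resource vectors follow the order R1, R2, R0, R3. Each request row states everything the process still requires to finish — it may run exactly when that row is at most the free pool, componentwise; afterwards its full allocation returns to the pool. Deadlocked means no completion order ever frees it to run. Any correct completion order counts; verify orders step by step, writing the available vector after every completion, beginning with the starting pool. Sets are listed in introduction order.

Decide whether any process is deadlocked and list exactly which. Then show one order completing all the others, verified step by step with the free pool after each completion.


The deadlocked set is empty.
Key observation: P8 can run right away; the returned allocation unlocks the remaining processes in turn.
A valid finishing order for the others: P8, P1, P3, P6. Check, step by step:
  pool = (0, 1, 2, 2)
  P8 needs (0, 1, 1, 0) <= (0, 1, 2, 2) -> finishes; pool += (2, 1, 2, 1) = (2, 2, 4, 3)
  P1 needs (0, 2, 1, 0) <= (2, 2, 4, 3) -> finishes; pool += (0, 2, 1, 0) = (2, 4, 5, 3)
  P3 needs (0, 2, 1, 1) <= (2, 4, 5, 3) -> finishes; pool += (0, 3, 1, 0) = (2, 7, 6, 3)
  P6 needs (0, 3, 5, 1) <= (2, 7, 6, 3) -> finishes; pool += (1, 0, 0, 1) = (3, 7, 6, 4)


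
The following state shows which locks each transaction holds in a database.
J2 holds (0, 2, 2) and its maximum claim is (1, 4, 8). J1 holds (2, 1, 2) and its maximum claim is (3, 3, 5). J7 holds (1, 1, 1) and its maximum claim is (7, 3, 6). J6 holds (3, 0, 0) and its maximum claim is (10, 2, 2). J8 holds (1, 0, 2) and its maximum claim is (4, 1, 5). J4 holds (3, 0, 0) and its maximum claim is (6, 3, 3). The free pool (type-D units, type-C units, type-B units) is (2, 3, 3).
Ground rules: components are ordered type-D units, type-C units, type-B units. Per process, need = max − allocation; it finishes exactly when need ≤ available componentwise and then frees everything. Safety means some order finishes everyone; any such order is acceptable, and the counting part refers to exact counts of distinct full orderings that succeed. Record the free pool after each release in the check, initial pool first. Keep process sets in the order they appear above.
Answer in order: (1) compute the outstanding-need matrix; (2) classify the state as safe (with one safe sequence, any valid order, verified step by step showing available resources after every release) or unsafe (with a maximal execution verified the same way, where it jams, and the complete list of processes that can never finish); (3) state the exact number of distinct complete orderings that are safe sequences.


(1) Need matrix, components ordered type-D units, type-C units, type-B units:
  J2: (1, 2, 6)
  J1: (1, 2, 3)
  J7: (6, 2, 5)
  J6: (7, 2, 2)
  J8: (3, 1, 3)
  J4: (3, 3, 3)
(2) The state is SAFE; one workable sequence: J1, J8, J4, J7, J2, J6.
Key observation: J1 marks the first exact bind of the order: its need (1, 2, 3) fits the free (2, 3, 3) with zero slack on a requested resource.
Step-by-step check:
  pool = (2, 3, 3)
  J1 needs (1, 2, 3) <= (2, 3, 3) -> finishes; pool += (2, 1, 2) = (4, 4, 5)
  J8 needs (3, 1, 3) <= (4, 4, 5) -> finishes; pool += (1, 0, 2) = (5, 4, 7)
  J4 needs (3, 3, 3) <= (5, 4, 7) -> finishes; pool += (3, 0, 0) = (8, 4, 7)
  J7 needs (6, 2, 5) <= (8, 4, 7) -> finishes; pool += (1, 1, 1) = (9, 5, 8)
  J2 needs (1, 2, 6) <= (9, 5, 8) -> finishes; pool += (0, 2, 2) = (9, 7, 10)
  J6 needs (7, 2, 2) <= (9, 7, 10) -> finishes; pool += (3, 0, 0) = (12, 7, 10)
(3) The exact count: 24 of the possible complete orderings are safe sequences.


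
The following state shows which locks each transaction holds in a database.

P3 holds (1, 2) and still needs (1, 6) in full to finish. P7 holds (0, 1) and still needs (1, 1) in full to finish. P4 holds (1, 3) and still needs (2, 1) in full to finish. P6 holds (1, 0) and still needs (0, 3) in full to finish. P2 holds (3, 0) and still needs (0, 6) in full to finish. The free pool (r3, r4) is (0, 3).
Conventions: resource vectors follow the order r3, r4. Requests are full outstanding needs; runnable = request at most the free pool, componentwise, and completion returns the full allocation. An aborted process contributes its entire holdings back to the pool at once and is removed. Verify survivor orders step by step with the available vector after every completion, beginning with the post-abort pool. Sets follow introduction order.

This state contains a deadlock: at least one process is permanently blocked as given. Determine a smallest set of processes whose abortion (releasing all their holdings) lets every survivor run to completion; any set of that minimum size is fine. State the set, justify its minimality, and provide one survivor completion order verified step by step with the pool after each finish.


Minimum abort set: P2.
Key observation: P4 was stuck for good until P2 gave back (3, 0); in the order shown it finishes at step 1.
Minimality: the empty abort set fails — the state is deadlocked as it stands.
Survivors finish in the order: P4, P6, P3, P7. Step-by-step check (pool after the aborts first):
  pool = (3, 3)
  P4 needs (2, 1) <= (3, 3) -> finishes; pool += (1, 3) = (4, 6)
  P6 needs (0, 3) <= (4, 6) -> finishes; pool += (1, 0) = (5, 6)
  P3 needs (1, 6) <= (5, 6) -> finishes; pool += (1, 2) = (6, 8)
  P7 needs (1, 1) <= (6, 8) -> finishes; pool += (0, 1) = (6, 9)


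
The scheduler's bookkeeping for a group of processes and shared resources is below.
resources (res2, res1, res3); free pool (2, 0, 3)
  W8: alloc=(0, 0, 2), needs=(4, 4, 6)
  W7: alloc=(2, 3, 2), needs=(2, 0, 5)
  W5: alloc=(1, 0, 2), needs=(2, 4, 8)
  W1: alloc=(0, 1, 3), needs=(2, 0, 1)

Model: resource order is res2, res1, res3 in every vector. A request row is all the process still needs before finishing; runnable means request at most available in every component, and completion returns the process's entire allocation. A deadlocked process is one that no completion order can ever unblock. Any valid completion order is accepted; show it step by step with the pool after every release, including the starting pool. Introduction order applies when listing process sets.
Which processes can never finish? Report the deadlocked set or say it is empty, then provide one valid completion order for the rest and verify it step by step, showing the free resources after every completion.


Nothing here is deadlocked.
Key observation: starting with W1, each completion frees enough for the next — no one is permanently blocked.
A valid finishing order for the others: W1, W7, W8, W5. Walking it through:
  pool = (2, 0, 3)
  run W1 (needs (2, 0, 1), free (2, 0, 3)); after release of (0, 1, 3) the pool is (2, 1, 6)
  run W7 (needs (2, 0, 5), free (2, 1, 6)); after release of (2, 3, 2) the pool is (4, 4, 8)
  run W8 (needs (4, 4, 6), free (4, 4, 8)); after release of (0, 0, 2) the pool is (4, 4, 10)
  run W5 (needs (2, 4, 8), free (4, 4, 10)); after release of (1, 0, 2) the pool is (5, 4, 12)


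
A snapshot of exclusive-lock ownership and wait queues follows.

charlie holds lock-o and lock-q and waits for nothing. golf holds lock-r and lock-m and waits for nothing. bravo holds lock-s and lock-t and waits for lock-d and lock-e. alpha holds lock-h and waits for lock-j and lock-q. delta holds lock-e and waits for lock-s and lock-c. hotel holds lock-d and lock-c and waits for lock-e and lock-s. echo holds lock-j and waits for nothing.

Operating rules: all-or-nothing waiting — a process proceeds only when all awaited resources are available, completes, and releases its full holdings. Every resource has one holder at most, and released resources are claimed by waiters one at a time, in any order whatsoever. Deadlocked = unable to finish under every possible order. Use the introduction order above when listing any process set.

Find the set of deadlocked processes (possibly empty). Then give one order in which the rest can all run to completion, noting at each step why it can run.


Deadlocked: bravo, delta and hotel.
Key observation: bravo -> delta -> bravo is a circular wait — nothing in it can go first; hotel is caught in further circular waits.
The rest can finish in the order echo, charlie, alpha, golf.
Check, step by step:
  run echo (it waits on nothing); releases lock-j
  run charlie (it waits on nothing); releases lock-o and lock-q
  run alpha (all its waits — lock-j and lock-q — are resolved); releases lock-h
  run golf (it waits on nothing); releases lock-r and lock-m


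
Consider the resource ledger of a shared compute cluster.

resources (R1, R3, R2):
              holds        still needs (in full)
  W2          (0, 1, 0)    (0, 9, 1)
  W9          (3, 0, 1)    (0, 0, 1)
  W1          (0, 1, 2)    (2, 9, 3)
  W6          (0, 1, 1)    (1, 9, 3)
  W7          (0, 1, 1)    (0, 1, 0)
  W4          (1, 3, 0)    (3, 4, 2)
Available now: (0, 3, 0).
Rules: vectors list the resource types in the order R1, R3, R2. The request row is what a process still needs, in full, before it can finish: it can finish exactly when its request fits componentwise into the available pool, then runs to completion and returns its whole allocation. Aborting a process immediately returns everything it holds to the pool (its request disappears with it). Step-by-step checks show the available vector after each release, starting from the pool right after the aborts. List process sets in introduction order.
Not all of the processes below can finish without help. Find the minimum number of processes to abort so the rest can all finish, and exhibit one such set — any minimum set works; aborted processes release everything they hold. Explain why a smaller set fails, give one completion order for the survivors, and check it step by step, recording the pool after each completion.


Minimum abort set: W2 and W1.
Key observation: the deadlocked W6 becomes finishable only because W2 and W1 released (0, 2, 2); it completes at step 4 below.
No one abort is enough; case by case: W2 alone leaves W1 blocked (short on R3 and R2); W9 alone leaves W2 blocked (short on R3); W1 alone leaves W2 blocked (short on R3); W6 alone leaves W2 blocked (short on R3); W7 alone leaves W2 blocked (short on R3); W4 alone leaves W2 blocked (short on R3).
One survivor order: W9, W7, W4, W6. Step-by-step check (post-abort pool first):
  pool = (0, 5, 2)
  run W9 (needs (0, 0, 1), free (0, 5, 2)); after release of (3, 0, 1) the pool is (3, 5, 3)
  run W7 (needs (0, 1, 0), free (3, 5, 3)); after release of (0, 1, 1) the pool is (3, 6, 4)
  run W4 (needs (3, 4, 2), free (3, 6, 4)); after release of (1, 3, 0) the pool is (4, 9, 4)
  run W6 (needs (1, 9, 3), free (4, 9, 4)); after release of (0, 1, 1) the pool is (4, 10, 5)


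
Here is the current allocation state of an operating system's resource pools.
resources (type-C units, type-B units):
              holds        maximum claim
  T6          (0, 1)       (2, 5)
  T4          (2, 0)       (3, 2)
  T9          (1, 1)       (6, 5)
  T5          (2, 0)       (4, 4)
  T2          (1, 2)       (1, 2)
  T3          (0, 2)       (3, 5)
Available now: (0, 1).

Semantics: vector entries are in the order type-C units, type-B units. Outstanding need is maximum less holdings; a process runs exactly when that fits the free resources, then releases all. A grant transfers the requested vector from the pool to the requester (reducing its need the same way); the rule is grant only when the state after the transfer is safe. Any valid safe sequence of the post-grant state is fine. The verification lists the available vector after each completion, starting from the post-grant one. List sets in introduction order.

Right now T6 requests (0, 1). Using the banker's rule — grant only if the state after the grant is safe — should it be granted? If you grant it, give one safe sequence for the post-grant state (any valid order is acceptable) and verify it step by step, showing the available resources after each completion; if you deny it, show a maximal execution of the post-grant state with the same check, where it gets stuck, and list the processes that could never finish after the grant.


DENY — the pretend-granted state is unsafe.
Key observation: after T2, T4 complete, (3, 2) is the best the pool ever gets, yet each leftover process wants more type-B units.
Pretend the grant happened; the run T2, T4 goes as far as possible. Walking it through:
  pool = (0, 0)
  T2: need (0, 0) fits (0, 0); releases (1, 2), pool now (1, 2)
  T4: need (1, 2) fits (1, 2); releases (2, 0), pool now (3, 2)
  blocked: T6 wants (2, 3), pool (3, 2) — not enough type-B units
  blocked: T9 wants (5, 4), pool (3, 2) — not enough type-C units and type-B units
  blocked: T5 wants (2, 4), pool (3, 2) — not enough type-B units
  blocked: T3 wants (3, 3), pool (3, 2) — not enough type-B units
Had the request been granted, T6, T9, T5 and T3 could never finish.


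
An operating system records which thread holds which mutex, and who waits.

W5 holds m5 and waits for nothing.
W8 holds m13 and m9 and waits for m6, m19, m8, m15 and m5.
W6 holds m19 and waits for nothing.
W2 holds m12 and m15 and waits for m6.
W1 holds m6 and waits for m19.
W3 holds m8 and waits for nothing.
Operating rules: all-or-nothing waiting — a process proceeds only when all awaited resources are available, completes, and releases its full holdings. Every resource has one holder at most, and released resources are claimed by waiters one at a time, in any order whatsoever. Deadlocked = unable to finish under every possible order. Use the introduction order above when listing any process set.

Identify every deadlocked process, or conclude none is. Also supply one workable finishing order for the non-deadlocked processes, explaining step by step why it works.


The deadlocked set is empty.
Key observation: although several processes wait, no cycle exists — each chain bottoms out at a free runner.
The rest can finish in the order W5, W6, W3, W1, W2, W8.
Walking it through:
  run W5 (it waits on nothing); releases m5
  run W6 (it waits on nothing); releases m19
  run W3 (it waits on nothing); releases m8
  W1 waits on m19 — all released -> runs and releases m6
  W2 waits on m6 — all released -> runs and releases m12 and m15
  W8 waits on m6, m19, m8, m15 and m5 — all released -> runs and releases m13 and m9


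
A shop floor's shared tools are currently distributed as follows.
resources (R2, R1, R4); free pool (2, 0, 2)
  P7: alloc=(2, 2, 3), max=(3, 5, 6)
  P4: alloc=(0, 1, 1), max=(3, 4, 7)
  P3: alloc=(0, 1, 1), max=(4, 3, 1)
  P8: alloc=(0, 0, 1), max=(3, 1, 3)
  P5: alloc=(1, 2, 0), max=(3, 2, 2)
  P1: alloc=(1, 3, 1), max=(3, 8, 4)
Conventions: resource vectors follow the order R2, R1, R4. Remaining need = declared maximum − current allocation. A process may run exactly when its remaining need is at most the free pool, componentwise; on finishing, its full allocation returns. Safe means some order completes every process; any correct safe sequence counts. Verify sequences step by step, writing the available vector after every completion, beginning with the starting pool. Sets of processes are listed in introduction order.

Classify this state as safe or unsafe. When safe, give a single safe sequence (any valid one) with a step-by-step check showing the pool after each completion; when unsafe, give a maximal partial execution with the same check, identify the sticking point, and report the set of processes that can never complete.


UNSAFE — no complete ordering exists.
Key observation: after P5, P8 the pool peaks at (3, 2, 3), and each blocked process is short somewhere: P7 on R1; P4 on R1, R4; P3 on R2; P1 on R1.
Going as far as possible: P5, P8; after that, nothing fits. Verifying each step:
  pool = (2, 0, 2)
  P5 needs (2, 0, 2) <= (2, 0, 2) -> finishes; pool += (1, 2, 0) = (3, 2, 2)
  P8 needs (3, 1, 2) <= (3, 2, 2) -> finishes; pool += (0, 0, 1) = (3, 2, 3)
  P7 still needs (1, 3, 3) but only (3, 2, 3) is free — short on R1
  P4 still needs (3, 3, 6) but only (3, 2, 3) is free — short on R1 and R4
  P3 still needs (4, 2, 0) but only (3, 2, 3) is free — short on R2
  P1 still needs (2, 5, 3) but only (3, 2, 3) is free — short on R1
Permanently blocked: P7, P4, P3 and P1.


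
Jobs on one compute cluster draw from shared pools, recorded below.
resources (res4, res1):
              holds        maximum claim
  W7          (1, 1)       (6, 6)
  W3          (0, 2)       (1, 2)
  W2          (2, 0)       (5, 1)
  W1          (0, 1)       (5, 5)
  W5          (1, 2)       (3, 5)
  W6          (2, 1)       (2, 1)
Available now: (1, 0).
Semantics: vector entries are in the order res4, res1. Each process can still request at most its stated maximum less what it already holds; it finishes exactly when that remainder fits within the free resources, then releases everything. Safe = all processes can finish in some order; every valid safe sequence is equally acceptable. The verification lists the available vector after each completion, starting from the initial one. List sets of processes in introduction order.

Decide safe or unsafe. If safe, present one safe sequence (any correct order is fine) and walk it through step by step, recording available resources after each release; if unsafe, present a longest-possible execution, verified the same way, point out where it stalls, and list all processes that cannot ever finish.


SAFE, for example via the order W3, W6, W2, W5, W1, W7.
Key observation: the order's first zero-slack moment is W3 ((1, 0) needed, (1, 0) free — a requested resource with nothing to spare).
Step-by-step check:
  pool = (1, 0)
  W3: need (1, 0) fits (1, 0); releases (0, 2), pool now (1, 2)
  W6: need (0, 0) fits (1, 2); releases (2, 1), pool now (3, 3)
  W2: need (3, 1) fits (3, 3); releases (2, 0), pool now (5, 3)
  W5: need (2, 3) fits (5, 3); releases (1, 2), pool now (6, 5)
  W1: need (5, 4) fits (6, 5); releases (0, 1), pool now (6, 6)
  W7: need (5, 5) fits (6, 6); releases (1, 1), pool now (7, 7)


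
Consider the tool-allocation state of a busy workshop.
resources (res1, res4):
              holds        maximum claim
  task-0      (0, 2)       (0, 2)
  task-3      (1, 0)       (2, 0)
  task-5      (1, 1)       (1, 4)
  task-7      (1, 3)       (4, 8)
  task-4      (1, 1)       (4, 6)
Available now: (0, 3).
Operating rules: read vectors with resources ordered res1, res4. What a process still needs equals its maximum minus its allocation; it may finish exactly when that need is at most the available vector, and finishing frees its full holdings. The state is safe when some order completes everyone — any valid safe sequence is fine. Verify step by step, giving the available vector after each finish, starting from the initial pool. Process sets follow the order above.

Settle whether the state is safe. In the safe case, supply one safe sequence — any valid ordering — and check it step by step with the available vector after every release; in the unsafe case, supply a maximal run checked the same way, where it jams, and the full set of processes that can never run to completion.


UNSAFE.
Key observation: the wall is res1: completing task-5, task-0, task-3 brings the pool only to (2, 6), and all the rest need more.
Going as far as possible: task-5, task-0, task-3; after that, nothing fits. Verifying each step:
  pool = (0, 3)
  run task-5 (needs (0, 3), free (0, 3)); after release of (1, 1) the pool is (1, 4)
  run task-0 (needs (0, 0), free (1, 4)); after release of (0, 2) the pool is (1, 6)
  run task-3 (needs (1, 0), free (1, 6)); after release of (1, 0) the pool is (2, 6)
  task-7 still needs (3, 5) but only (2, 6) is free — short on res1
  task-4 still needs (3, 5) but only (2, 6) is free — short on res1
Processes that can never finish: task-7 and task-4.


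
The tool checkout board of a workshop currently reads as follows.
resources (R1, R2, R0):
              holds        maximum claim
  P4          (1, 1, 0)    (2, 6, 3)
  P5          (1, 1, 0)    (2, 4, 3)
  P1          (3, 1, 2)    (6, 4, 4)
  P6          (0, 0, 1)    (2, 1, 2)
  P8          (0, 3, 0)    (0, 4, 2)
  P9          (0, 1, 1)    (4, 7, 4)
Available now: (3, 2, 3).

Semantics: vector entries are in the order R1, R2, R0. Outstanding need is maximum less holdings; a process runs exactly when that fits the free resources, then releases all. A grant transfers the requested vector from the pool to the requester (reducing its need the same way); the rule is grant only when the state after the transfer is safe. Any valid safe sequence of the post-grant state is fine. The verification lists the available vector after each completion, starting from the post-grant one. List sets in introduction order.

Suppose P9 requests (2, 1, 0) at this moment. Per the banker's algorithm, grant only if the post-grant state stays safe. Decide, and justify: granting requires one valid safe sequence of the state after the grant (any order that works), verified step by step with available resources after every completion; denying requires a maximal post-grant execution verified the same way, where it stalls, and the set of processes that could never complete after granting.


GRANT: granting preserves safety; a valid post-grant sequence is P8, P5, P4, P9, P1, P6.
Key observation: post-grant, (1, 1, 3) remains, and an order beginning with P8 completes everyone.
Step-by-step check of the post-grant state:
  pool = (1, 1, 3)
  P8 needs (0, 1, 2) <= (1, 1, 3) -> finishes; pool += (0, 3, 0) = (1, 4, 3)
  P5 needs (1, 3, 3) <= (1, 4, 3) -> finishes; pool += (1, 1, 0) = (2, 5, 3)
  P4 needs (1, 5, 3) <= (2, 5, 3) -> finishes; pool += (1, 1, 0) = (3, 6, 3)
  P9 needs (2, 5, 3) <= (3, 6, 3) -> finishes; pool += (2, 2, 1) = (5, 8, 4)
  P1 needs (3, 3, 2) <= (5, 8, 4) -> finishes; pool += (3, 1, 2) = (8, 9, 6)
  P6 needs (2, 1, 1) <= (8, 9, 6) -> finishes; pool += (0, 0, 1) = (8, 9, 7)


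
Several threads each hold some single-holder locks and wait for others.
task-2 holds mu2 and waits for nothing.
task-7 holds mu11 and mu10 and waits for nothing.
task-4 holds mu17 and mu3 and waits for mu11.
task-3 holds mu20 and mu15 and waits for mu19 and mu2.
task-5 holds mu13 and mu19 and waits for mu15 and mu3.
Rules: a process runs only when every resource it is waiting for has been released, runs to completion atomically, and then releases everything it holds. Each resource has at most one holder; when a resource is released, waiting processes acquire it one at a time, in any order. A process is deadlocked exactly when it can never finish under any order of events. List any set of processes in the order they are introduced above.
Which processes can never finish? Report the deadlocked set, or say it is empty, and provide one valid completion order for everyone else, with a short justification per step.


Deadlocked set: task-3 and task-5.
Key observation: along task-3 -> task-5 -> task-3, each member waits on what the next one holds — a deadlock; no other process is dragged down with it.
One completion order for the rest: task-7, task-2, task-4.
Step-by-step check:
  task-7 waits on nothing -> runs at once and releases mu11 and mu10
  task-2 waits on nothing -> runs at once and releases mu2
  run task-4 (all its waits — mu11 — are resolved); releases mu17 and mu3


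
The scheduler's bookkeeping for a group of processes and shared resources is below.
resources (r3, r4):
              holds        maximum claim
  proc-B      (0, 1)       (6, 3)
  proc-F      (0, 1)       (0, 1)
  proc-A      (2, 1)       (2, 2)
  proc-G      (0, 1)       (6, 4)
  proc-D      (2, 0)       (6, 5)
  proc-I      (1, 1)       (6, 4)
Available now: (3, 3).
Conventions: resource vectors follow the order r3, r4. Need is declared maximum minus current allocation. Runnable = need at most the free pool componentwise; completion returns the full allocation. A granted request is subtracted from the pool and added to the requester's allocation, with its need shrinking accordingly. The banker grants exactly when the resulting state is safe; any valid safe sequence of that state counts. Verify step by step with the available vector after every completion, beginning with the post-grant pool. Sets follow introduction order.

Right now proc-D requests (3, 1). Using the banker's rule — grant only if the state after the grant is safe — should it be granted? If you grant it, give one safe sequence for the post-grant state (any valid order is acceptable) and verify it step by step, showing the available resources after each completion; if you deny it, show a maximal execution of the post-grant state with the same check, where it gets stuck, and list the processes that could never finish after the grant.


GRANT: granting preserves safety; a valid post-grant sequence is proc-F, proc-A, proc-D, proc-B, proc-G, proc-I.
Key observation: granting shrinks the pool to (0, 2), yet proc-F still fits and the chain goes through.
Verifying the post-grant state step by step:
  pool = (0, 2)
  proc-F needs (0, 0) <= (0, 2) -> finishes; pool += (0, 1) = (0, 3)
  proc-A needs (0, 1) <= (0, 3) -> finishes; pool += (2, 1) = (2, 4)
  proc-D needs (1, 4) <= (2, 4) -> finishes; pool += (5, 1) = (7, 5)
  proc-B needs (6, 2) <= (7, 5) -> finishes; pool += (0, 1) = (7, 6)
  proc-G needs (6, 3) <= (7, 6) -> finishes; pool += (0, 1) = (7, 7)
  proc-I needs (5, 3) <= (7, 7) -> finishes; pool += (1, 1) = (8, 8)


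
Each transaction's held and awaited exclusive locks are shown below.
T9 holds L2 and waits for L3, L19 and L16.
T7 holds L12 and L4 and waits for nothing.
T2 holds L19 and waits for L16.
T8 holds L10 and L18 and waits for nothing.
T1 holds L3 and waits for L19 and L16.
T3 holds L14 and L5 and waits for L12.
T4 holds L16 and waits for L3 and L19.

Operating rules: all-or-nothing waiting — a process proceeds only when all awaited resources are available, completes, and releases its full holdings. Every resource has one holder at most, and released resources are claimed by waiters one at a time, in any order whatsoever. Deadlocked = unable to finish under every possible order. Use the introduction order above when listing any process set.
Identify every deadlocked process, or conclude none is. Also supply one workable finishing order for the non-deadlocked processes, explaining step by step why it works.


The deadlocked set is T9, T2, T1 and T4.
Key observation: T2 -> T4 -> T2 is a circular wait — nothing in it can go first; T1 is caught in further circular waits and T9 waits into the deadlock from upstream.
The rest can finish in the order T8, T7, T3.
Verifying each step:
  run T8 (it waits on nothing); releases L10 and L18
  run T7 (it waits on nothing); releases L12 and L4
  run T3 (all its waits — L12 — are resolved); releases L14 and L5


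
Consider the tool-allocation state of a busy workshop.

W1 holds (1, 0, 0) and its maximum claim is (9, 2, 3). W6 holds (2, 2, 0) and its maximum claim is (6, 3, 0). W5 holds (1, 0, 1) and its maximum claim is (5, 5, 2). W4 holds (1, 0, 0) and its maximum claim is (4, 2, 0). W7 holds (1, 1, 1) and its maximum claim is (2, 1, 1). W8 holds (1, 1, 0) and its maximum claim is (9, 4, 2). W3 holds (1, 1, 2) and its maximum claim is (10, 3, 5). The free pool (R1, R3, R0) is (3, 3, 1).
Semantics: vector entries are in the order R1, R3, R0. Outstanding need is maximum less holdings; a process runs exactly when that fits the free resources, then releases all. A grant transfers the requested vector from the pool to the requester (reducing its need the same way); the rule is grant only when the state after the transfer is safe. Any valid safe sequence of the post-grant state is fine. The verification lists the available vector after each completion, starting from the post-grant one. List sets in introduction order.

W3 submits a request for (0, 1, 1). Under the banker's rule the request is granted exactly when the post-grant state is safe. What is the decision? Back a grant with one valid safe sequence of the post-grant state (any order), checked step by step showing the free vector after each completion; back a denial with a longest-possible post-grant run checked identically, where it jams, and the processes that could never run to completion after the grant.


GRANT — the state after the grant stays safe, e.g. via W4, W7, W6, W5, W8, W3, W1.
Key observation: with (3, 2, 0) left after the transfer, W4 can run at once — the state stays safe.
Check on the post-grant state, step by step:
  pool = (3, 2, 0)
  W4 needs (3, 2, 0) <= (3, 2, 0) -> finishes; pool += (1, 0, 0) = (4, 2, 0)
  W7 needs (1, 0, 0) <= (4, 2, 0) -> finishes; pool += (1, 1, 1) = (5, 3, 1)
  W6 needs (4, 1, 0) <= (5, 3, 1) -> finishes; pool += (2, 2, 0) = (7, 5, 1)
  W5 needs (4, 5, 1) <= (7, 5, 1) -> finishes; pool += (1, 0, 1) = (8, 5, 2)
  W8 needs (8, 3, 2) <= (8, 5, 2) -> finishes; pool += (1, 1, 0) = (9, 6, 2)
  W3 needs (9, 1, 2) <= (9, 6, 2) -> finishes; pool += (1, 2, 3) = (10, 8, 5)
  W1 needs (8, 2, 3) <= (10, 8, 5) -> finishes; pool += (1, 0, 0) = (11, 8, 5)


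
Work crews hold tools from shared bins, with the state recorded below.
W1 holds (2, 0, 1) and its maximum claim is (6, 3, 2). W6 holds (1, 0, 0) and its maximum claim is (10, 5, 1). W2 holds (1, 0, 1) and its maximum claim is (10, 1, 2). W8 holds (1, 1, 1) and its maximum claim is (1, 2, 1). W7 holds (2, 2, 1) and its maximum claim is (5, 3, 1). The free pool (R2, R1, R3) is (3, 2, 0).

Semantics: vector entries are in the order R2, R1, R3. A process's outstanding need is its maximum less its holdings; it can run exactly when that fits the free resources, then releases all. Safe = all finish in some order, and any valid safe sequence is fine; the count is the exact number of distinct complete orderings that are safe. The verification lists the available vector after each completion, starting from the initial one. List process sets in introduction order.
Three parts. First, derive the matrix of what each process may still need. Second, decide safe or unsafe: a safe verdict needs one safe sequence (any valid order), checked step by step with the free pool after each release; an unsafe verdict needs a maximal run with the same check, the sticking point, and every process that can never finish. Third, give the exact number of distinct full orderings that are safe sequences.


(1) Remaining need (order R2, R1, R3):
  W1: (4, 3, 1)
  W6: (9, 5, 1)
  W2: (9, 1, 1)
  W8: (0, 1, 0)
  W7: (3, 1, 0)
(2) The state is UNSAFE.
Key observation: no order helps: past W7, W1, W8, the free pool tops out at (8, 5, 3), below what each blocked process needs in R2.
A maximal execution: W7, W1, W8 — then nothing else fits. Step-by-step check:
  pool = (3, 2, 0)
  run W7 (needs (3, 1, 0), free (3, 2, 0)); after release of (2, 2, 1) the pool is (5, 4, 1)
  run W1 (needs (4, 3, 1), free (5, 4, 1)); after release of (2, 0, 1) the pool is (7, 4, 2)
  run W8 (needs (0, 1, 0), free (7, 4, 2)); after release of (1, 1, 1) the pool is (8, 5, 3)
  blocked: W6 wants (9, 5, 1), pool (8, 5, 3) — not enough R2
  blocked: W2 wants (9, 1, 1), pool (8, 5, 3) — not enough R2
Processes that can never finish: W6 and W2.
(3) Precisely 0 of the possible complete orderings are safe sequences.
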